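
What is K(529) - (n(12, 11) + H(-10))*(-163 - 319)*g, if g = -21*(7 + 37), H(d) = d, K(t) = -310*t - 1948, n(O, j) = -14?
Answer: 10522894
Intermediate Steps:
K(t) = -1948 - 310*t
g = -924 (g = -21*44 = -924)
K(529) - (n(12, 11) + H(-10))*(-163 - 319)*g = (-1948 - 310*529) - (-14 - 10)*(-163 - 319)*(-924) = (-1948 - 163990) - (-24*(-482))*(-924) = -165938 - 11568*(-924) = -165938 - 1*(-10688832) = -165938 + 10688832 = 10522894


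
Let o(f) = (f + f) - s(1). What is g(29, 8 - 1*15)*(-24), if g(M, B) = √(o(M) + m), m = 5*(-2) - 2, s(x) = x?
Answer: -72*√5 ≈ -161.00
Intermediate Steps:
o(f) = -1 + 2*f (o(f) = (f + f) - 1*1 = 2*f - 1 = -1 + 2*f)
m = -12 (m = -10 - 2 = -12)
g(M, B) = √(-13 + 2*M) (g(M, B) = √((-1 + 2*M) - 12) = √(-13 + 2*M))
g(29, 8 - 1*15)*(-24) = √(-13 + 2*29)*(-24) = √(-13 + 58)*(-24) = √45*(-24) = (3*√5)*(-24) = -72*√5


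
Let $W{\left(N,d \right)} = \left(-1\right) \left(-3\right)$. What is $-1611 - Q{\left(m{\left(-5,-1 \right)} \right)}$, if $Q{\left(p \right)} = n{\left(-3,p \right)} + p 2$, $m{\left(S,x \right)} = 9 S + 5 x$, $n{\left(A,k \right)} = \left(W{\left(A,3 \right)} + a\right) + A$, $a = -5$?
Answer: $-1506$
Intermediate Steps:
$W{\left(N,d \right)} = 3$
$n{\left(A,k \right)} = -2 + A$ ($n{\left(A,k \right)} = \left(3 - 5\right) + A = -2 + A$)
$m{\left(S,x \right)} = 5 x + 9 S$
$Q{\left(p \right)} = -5 + 2 p$ ($Q{\left(p \right)} = \left(-2 - 3\right) + p 2 = -5 + 2 p$)
$-1611 - Q{\left(m{\left(-5,-1 \right)} \right)} = -1611 - \left(-5 + 2 \left(5 \left(-1\right) + 9 \left(-5\right)\right)\right) = -1611 - \left(-5 + 2 \left(-5 - 45\right)\right) = -1611 - \left(-5 + 2 \left(-50\right)\right) = -1611 - \left(-5 - 100\right) = -1611 - -105 = -1611 + 105 = -1506$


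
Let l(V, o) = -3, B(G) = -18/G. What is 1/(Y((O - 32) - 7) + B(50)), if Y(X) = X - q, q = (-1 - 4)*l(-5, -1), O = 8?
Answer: -25/1159 ≈ -0.021570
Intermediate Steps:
q = 15 (q = (-1 - 4)*(-3) = -5*(-3) = 15)
Y(X) = -15 + X (Y(X) = X - 1*15 = X - 15 = -15 + X)
1/(Y((O - 32) - 7) + B(50)) = 1/((-15 + ((8 - 32) - 7)) - 18/50) = 1/((-15 + (-24 - 7)) - 18*1/50) = 1/((-15 - 31) - 9/25) = 1/(-46 - 9/25) = 1/(-1159/25) = -25/1159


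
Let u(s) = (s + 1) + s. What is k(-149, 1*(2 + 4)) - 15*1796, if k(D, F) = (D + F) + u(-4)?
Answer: -27090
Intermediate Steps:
u(s) = 1 + 2*s (u(s) = (1 + s) + s = 1 + 2*s)
k(D, F) = -7 + D + F (k(D, F) = (D + F) + (1 + 2*(-4)) = (D + F) + (1 - 8) = (D + F) - 7 = -7 + D + F)
k(-149, 1*(2 + 4)) - 15*1796 = (-7 - 149 + 1*(2 + 4)) - 15*1796 = (-7 - 149 + 1*6) - 26940 = (-7 - 149 + 6) - 26940 = -150 - 26940 = -27090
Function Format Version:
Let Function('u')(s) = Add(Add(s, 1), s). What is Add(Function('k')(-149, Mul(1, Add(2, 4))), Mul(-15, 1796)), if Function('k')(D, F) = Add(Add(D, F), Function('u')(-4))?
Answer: -27090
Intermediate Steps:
Function('u')(s) = Add(1, Mul(2, s)) (Function('u')(s) = Add(Add(1, s), s) = Add(1, Mul(2, s)))
Function('k')(D, F) = Add(-7, D, F) (Function('k')(D, F) = Add(Add(D, F), Add(1, Mul(2, -4))) = Add(Add(D, F), Add(1, -8)) = Add(Add(D, F), -7) = Add(-7, D, F))
Add(Function('k')(-149, Mul(1, Add(2, 4))), Mul(-15, 1796)) = Add(Add(-7, -149, Mul(1, Add(2, 4))), Mul(-15, 1796)) = Add(Add(-7, -149, Mul(1, 6)), -26940) = Add(Add(-7, -149, 6), -26940) = Add(-150, -26940) = -27090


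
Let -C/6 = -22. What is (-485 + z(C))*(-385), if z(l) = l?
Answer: 135905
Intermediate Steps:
C = 132 (C = -6*(-22) = 132)
(-485 + z(C))*(-385) = (-485 + 132)*(-385) = -353*(-385) = 135905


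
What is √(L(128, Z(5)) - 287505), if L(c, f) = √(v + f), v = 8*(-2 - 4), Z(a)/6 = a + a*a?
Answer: √(-287505 + 2*√33) ≈ 536.18*I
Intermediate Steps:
Z(a) = 6*a + 6*a² (Z(a) = 6*(a + a*a) = 6*(a + a²) = 6*a + 6*a²)
v = -48 (v = 8*(-6) = -48)
L(c, f) = √(-48 + f)
√(L(128, Z(5)) - 287505) = √(√(-48 + 6*5*(1 + 5)) - 287505) = √(√(-48 + 6*5*6) - 287505) = √(√(-48 + 180) - 287505) = √(√132 - 287505) = √(2*√33 - 287505) = √(-287505 + 2*√33)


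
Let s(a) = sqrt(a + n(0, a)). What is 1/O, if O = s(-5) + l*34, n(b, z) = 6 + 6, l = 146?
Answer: 4964/24641289 - sqrt(7)/24641289 ≈ 0.00020134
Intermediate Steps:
n(b, z) = 12
s(a) = sqrt(12 + a) (s(a) = sqrt(a + 12) = sqrt(12 + a))
O = 4964 + sqrt(7) (O = sqrt(12 - 5) + 146*34 = sqrt(7) + 4964 = 4964 + sqrt(7) ≈ 4966.6)
1/O = 1/(4964 + sqrt(7))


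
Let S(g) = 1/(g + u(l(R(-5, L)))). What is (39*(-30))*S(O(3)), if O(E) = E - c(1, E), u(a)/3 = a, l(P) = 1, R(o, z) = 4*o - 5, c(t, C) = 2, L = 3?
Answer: -585/2 ≈ -292.50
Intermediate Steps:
R(o, z) = -5 + 4*o
u(a) = 3*a
O(E) = -2 + E (O(E) = E - 1*2 = E - 2 = -2 + E)
S(g) = 1/(3 + g) (S(g) = 1/(g + 3*1) = 1/(g + 3) = 1/(3 + g))
(39*(-30))*S(O(3)) = (39*(-30))/(3 + (-2 + 3)) = -1170/(3 + 1) = -1170/4 = -1170*1/4 = -585/2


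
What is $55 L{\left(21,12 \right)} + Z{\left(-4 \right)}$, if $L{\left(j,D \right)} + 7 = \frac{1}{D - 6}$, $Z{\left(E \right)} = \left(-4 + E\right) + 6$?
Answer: $- \frac{2267}{6} \approx -377.83$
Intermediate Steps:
$Z{\left(E \right)} = 2 + E$
$L{\left(j,D \right)} = -7 + \frac{1}{-6 + D}$ ($L{\left(j,D \right)} = -7 + \frac{1}{D - 6} = -7 + \frac{1}{-6 + D}$)
$55 L{\left(21,12 \right)} + Z{\left(-4 \right)} = 55 \frac{43 - 84}{-6 + 12} + \left(2 - 4\right) = 55 \frac{43 - 84}{6} - 2 = 55 \cdot \frac{1}{6} \left(-41\right) - 2 = 55 \left(- \frac{41}{6}\right) - 2 = - \frac{2255}{6} - 2 = - \frac{2267}{6}$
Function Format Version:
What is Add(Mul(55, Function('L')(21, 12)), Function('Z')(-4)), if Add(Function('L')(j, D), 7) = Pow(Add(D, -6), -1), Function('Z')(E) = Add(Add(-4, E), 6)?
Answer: Rational(-2267, 6) ≈ -377.83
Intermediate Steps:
Function('Z')(E) = Add(2, E)
Function('L')(j, D) = Add(-7, Pow(Add(-6, D), -1)) (Function('L')(j, D) = Add(-7, Pow(Add(D, -6), -1)) = Add(-7, Pow(Add(-6, D), -1)))
Add(Mul(55, Function('L')(21, 12)), Function('Z')(-4)) = Add(Mul(55, Mul(Pow(Add(-6, 12), -1), Add(43, Mul(-7, 12)))), Add(2, -4)) = Add(Mul(55, Mul(Pow(6, -1), Add(43, -84))), -2) = Add(Mul(55, Mul(Rational(1, 6), -41)), -2) = Add(Mul(55, Rational(-41, 6)), -2) = Add(Rational(-2255, 6), -2) = Rational(-2267, 6)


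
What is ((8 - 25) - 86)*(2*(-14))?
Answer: 2884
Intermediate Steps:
((8 - 25) - 86)*(2*(-14)) = (-17 - 86)*(-28) = -103*(-28) = 2884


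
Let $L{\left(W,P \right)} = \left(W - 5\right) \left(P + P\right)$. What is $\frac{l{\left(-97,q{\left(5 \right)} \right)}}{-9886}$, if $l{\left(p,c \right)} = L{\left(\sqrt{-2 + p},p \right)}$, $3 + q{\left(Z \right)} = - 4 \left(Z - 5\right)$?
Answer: $- \frac{485}{4943} + \frac{291 i \sqrt{11}}{4943} \approx -0.098119 + 0.19525 i$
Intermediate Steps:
$q{\left(Z \right)} = 17 - 4 Z$ ($q{\left(Z \right)} = -3 - 4 \left(Z - 5\right) = -3 - 4 \left(-5 + Z\right) = -3 - \left(-20 + 4 Z\right) = 17 - 4 Z$)
$L{\left(W,P \right)} = 2 P \left(-5 + W\right)$ ($L{\left(W,P \right)} = \left(-5 + W\right) 2 P = 2 P \left(-5 + W\right)$)
$l{\left(p,c \right)} = 2 p \left(-5 + \sqrt{-2 + p}\right)$
$\frac{l{\left(-97,q{\left(5 \right)} \right)}}{-9886} = \frac{2 \left(-97\right) \left(-5 + \sqrt{-2 - 97}\right)}{-9886} = 2 \left(-97\right) \left(-5 + \sqrt{-99}\right) \left(- \frac{1}{9886}\right) = 2 \left(-97\right) \left(-5 + 3 i \sqrt{11}\right) \left(- \frac{1}{9886}\right) = \left(970 - 582 i \sqrt{11}\right) \left(- \frac{1}{9886}\right) = - \frac{485}{4943} + \frac{291 i \sqrt{11}}{4943}$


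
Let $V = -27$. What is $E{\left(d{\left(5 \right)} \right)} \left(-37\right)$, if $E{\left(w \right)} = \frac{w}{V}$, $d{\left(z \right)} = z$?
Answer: $\frac{185}{27} \approx 6.8519$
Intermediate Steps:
$E{\left(w \right)} = - \frac{w}{27}$ ($E{\left(w \right)} = \frac{w}{-27} = w \left(- \frac{1}{27}\right) = - \frac{w}{27}$)
$E{\left(d{\left(5 \right)} \right)} \left(-37\right) = \left(- \frac{1}{27}\right) 5 \left(-37\right) = \left(- \frac{5}{27}\right) \left(-37\right) = \frac{185}{27}$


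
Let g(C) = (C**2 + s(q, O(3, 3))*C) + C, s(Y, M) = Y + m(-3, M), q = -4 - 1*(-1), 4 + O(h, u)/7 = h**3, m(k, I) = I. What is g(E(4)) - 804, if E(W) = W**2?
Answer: 1996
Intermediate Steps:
O(h, u) = -28 + 7*h**3
q = -3 (q = -4 + 1 = -3)
s(Y, M) = M + Y (s(Y, M) = Y + M = M + Y)
g(C) = C**2 + 159*C (g(C) = (C**2 + ((-28 + 7*3**3) - 3)*C) + C = (C**2 + ((-28 + 7*27) - 3)*C) + C = (C**2 + ((-28 + 189) - 3)*C) + C = (C**2 + (161 - 3)*C) + C = (C**2 + 158*C) + C = C**2 + 159*C)
g(E(4)) - 804 = 4**2*(159 + 4**2) - 804 = 16*(159 + 16) - 804 = 16*175 - 804 = 2800 - 804 = 1996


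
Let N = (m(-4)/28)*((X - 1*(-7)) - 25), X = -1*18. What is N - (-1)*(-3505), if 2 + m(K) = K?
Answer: -24481/7 ≈ -3497.3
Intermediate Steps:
m(K) = -2 + K
X = -18
N = 54/7 (N = ((-2 - 4)/28)*((-18 - 1*(-7)) - 25) = (-6*1/28)*((-18 + 7) - 25) = -3*(-11 - 25)/14 = -3/14*(-36) = 54/7 ≈ 7.7143)
N - (-1)*(-3505) = 54/7 - (-1)*(-3505) = 54/7 - 1*3505 = 54/7 - 3505 = -24481/7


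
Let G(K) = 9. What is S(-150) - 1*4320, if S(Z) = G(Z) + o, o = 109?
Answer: -4202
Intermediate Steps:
S(Z) = 118 (S(Z) = 9 + 109 = 118)
S(-150) - 1*4320 = 118 - 1*4320 = 118 - 4320 = -4202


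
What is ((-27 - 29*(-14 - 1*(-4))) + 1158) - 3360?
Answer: -1939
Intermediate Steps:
((-27 - 29*(-14 - 1*(-4))) + 1158) - 3360 = ((-27 - 29*(-14 + 4)) + 1158) - 3360 = ((-27 - 29*(-10)) + 1158) - 3360 = ((-27 + 290) + 1158) - 3360 = (263 + 1158) - 3360 = 1421 - 3360 = -1939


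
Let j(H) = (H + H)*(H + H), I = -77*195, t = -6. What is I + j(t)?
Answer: -14871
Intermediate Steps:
I = -15015
j(H) = 4*H² (j(H) = (2*H)*(2*H) = 4*H²)
I + j(t) = -15015 + 4*(-6)² = -15015 + 4*36 = -15015 + 144 = -14871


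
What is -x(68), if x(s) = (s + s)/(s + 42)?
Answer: -68/55 ≈ -1.2364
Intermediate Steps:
x(s) = 2*s/(42 + s) (x(s) = (2*s)/(42 + s) = 2*s/(42 + s))
-x(68) = -2*68/(42 + 68) = -2*68/110 = -1*68/55 = -68/55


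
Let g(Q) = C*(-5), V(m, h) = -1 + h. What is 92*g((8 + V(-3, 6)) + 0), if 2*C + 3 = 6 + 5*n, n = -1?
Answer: 460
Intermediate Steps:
C = -1 (C = -3/2 + (6 + 5*(-1))/2 = -3/2 + (6 - 5)/2 = -3/2 + (½)*1 = -3/2 + ½ = -1)
g(Q) = 5 (g(Q) = -1*(-5) = 5)
92*g((8 + V(-3, 6)) + 0) = 92*5 = 460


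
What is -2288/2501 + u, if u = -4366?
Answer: -10921654/2501 ≈ -4366.9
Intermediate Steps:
-2288/2501 + u = -2288/2501 - 4366 = -10921654/2501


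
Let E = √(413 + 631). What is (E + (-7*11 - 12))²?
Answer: 8965 - 1068*√29 ≈ 3213.6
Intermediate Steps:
E = 6*√29 (E = √1044 = 6*√29 ≈ 32.311)
(E + (-7*11 - 12))² = (6*√29 + (-7*11 - 12))² = (6*√29 + (-77 - 12))² = (6*√29 - 89)² = (-89 + 6*√29)²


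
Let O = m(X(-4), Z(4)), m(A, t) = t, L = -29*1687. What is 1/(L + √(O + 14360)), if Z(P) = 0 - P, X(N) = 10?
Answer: -48923/2393445573 - 2*√3589/2393445573 ≈ -2.0490e-5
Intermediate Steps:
L = -48923
Z(P) = -P
O = -4 (O = -1*4 = -4)
1/(L + √(O + 14360)) = 1/(-48923 + √(-4 + 14360)) = 1/(-48923 + √14356) = 1/(-48923 + 2*√3589)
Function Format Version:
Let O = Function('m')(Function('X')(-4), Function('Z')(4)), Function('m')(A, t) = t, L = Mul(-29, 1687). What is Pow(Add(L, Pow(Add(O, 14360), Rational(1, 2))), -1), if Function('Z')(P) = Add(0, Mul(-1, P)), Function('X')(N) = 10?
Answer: Add(Rational(-48923, 2393445573), Mul(Rational(-2, 2393445573), Pow(3589, Rational(1, 2)))) ≈ -2.0490e-5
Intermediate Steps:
L = -48923
Function('Z')(P) = Mul(-1, P)
O = -4 (O = Mul(-1, 4) = -4)
Pow(Add(L, Pow(Add(O, 14360), Rational(1, 2))), -1) = Pow(Add(-48923, Pow(Add(-4, 14360), Rational(1, 2))), -1) = Pow(Add(-48923, Pow(14356, Rational(1, 2))), -1) = Pow(Add(-48923, Mul(2, Pow(3589, Rational(1, 2)))), -1)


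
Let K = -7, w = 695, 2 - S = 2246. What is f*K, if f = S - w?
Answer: 20573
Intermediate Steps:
S = -2244 (S = 2 - 1*2246 = 2 - 2246 = -2244)
f = -2939 (f = -2244 - 1*695 = -2244 - 695 = -2939)
f*K = -2939*(-7) = 20573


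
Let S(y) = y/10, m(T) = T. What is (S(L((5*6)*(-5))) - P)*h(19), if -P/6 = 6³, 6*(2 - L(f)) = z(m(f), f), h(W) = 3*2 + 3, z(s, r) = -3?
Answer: 46665/4 ≈ 11666.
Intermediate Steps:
h(W) = 9 (h(W) = 6 + 3 = 9)
L(f) = 5/2 (L(f) = 2 - ⅙*(-3) = 2 + ½ = 5/2)
S(y) = y/10 (S(y) = y*(⅒) = y/10)
P = -1296 (P = -6*6³ = -6*216 = -1296)
(S(L((5*6)*(-5))) - P)*h(19) = ((⅒)*(5/2) - 1*(-1296))*9 = (¼ + 1296)*9 = (5185/4)*9 = 46665/4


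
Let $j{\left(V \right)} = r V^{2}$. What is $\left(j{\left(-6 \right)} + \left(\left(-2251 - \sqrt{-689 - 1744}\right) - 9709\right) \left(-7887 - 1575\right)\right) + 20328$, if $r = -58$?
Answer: $113183760 + 9462 i \sqrt{2433} \approx 1.1318 \cdot 10^{8} + 4.6672 \cdot 10^{5} i$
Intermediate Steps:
$j{\left(V \right)} = - 58 V^{2}$
$\left(j{\left(-6 \right)} + \left(\left(-2251 - \sqrt{-689 - 1744}\right) - 9709\right) \left(-7887 - 1575\right)\right) + 20328 = \left(- 58 \left(-6\right)^{2} + \left(\left(-2251 - \sqrt{-689 - 1744}\right) - 9709\right) \left(-7887 - 1575\right)\right) + 20328 = \left(\left(-58\right) 36 + \left(\left(-2251 - \sqrt{-2433}\right) - 9709\right) \left(-9462\right)\right) + 20328 = \left(-2088 + \left(\left(-2251 - i \sqrt{2433}\right) - 9709\right) \left(-9462\right)\right) + 20328 = \left(-2088 + \left(-11960 - i \sqrt{2433}\right) \left(-9462\right)\right) + 20328 = \left(-2088 + \left(113165520 + 9462 i \sqrt{2433}\right)\right) + 20328 = \left(113163432 + 9462 i \sqrt{2433}\right) + 20328 = 113183760 + 9462 i \sqrt{2433}$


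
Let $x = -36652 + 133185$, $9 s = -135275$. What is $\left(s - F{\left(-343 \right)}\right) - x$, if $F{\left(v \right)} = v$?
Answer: $- \frac{1000985}{9} \approx -1.1122 \cdot 10^{5}$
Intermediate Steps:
$s = - \frac{135275}{9}$ ($s = \frac{1}{9} \left(-135275\right) = - \frac{135275}{9} \approx -15031.0$)
$x = 96533$
$\left(s - F{\left(-343 \right)}\right) - x = \left(- \frac{135275}{9} - -343\right) - 96533 = \left(- \frac{135275}{9} + 343\right) - 96533 = - \frac{132188}{9} - 96533 = - \frac{1000985}{9}$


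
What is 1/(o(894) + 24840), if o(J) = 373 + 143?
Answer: 1/25356 ≈ 3.9438e-5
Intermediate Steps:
o(J) = 516
1/(o(894) + 24840) = 1/(516 + 24840) = 1/25356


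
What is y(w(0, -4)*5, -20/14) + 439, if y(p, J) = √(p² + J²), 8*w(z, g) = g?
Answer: 439 + 5*√65/14 ≈ 441.88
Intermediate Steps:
w(z, g) = g/8
y(p, J) = √(J² + p²)
y(w(0, -4)*5, -20/14) + 439 = √((-20/14)² + (((⅛)*(-4))*5)²) + 439 = √((-20*1/14)² + (-½*5)²) + 439 = √((-10/7)² + (-5/2)²) + 439 = √(100/49 + 25/4) + 439 = √(1625/196) + 439 = 5*√65/14 + 439 = 439 + 5*√65/14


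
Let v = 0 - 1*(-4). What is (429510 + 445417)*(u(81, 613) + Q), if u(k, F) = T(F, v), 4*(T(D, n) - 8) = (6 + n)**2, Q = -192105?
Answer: -168048978744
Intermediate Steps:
v = 4 (v = 0 + 4 = 4)
T(D, n) = 8 + (6 + n)**2/4
u(k, F) = 33 (u(k, F) = 8 + (6 + 4)**2/4 = 8 + (1/4)*10**2 = 8 + (1/4)*100 = 8 + 25 = 33)
(429510 + 445417)*(u(81, 613) + Q) = (429510 + 445417)*(33 - 192105) = 874927*(-192072) = -168048978744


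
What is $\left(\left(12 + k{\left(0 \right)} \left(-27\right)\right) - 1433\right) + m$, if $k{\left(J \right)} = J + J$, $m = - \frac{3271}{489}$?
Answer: $- \frac{698140}{489} \approx -1427.7$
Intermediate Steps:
$m = - \frac{3271}{489}$ ($m = \left(-3271\right) \frac{1}{489} = - \frac{3271}{489} \approx -6.6892$)
$k{\left(J \right)} = 2 J$
$\left(\left(12 + k{\left(0 \right)} \left(-27\right)\right) - 1433\right) + m = \left(\left(12 + 2 \cdot 0 \left(-27\right)\right) - 1433\right) - \frac{3271}{489} = \left(\left(12 + 0 \left(-27\right)\right) - 1433\right) - \frac{3271}{489} = \left(\left(12 + 0\right) - 1433\right) - \frac{3271}{489} = \left(12 - 1433\right) - \frac{3271}{489} = -1421 - \frac{3271}{489} = - \frac{698140}{489}$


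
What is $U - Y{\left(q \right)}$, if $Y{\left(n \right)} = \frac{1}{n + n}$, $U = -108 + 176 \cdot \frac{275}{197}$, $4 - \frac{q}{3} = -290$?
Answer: $\frac{47846539}{347508} \approx 137.68$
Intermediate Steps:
$q = 882$ ($q = 12 - -870 = 12 + 870 = 882$)
$U = \frac{27124}{197}$ ($U = -108 + 176 \cdot 275 \cdot \frac{1}{197} = -108 + 176 \cdot \frac{275}{197} = -108 + \frac{48400}{197} = \frac{27124}{197} \approx 137.69$)
$Y{\left(n \right)} = \frac{1}{2 n}$
$U - Y{\left(q \right)} = \frac{27124}{197} - \frac{1}{2 \cdot 882} = \frac{27124}{197} - \frac{1}{2} \cdot \frac{1}{882} = \frac{27124}{197} - \frac{1}{1764} = \frac{47846539}{347508}$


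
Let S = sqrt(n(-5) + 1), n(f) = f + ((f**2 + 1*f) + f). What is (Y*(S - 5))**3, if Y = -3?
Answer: 7830 - 2322*sqrt(11) ≈ 128.80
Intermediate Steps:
n(f) = f**2 + 3*f (n(f) = f + ((f**2 + f) + f) = f + ((f + f**2) + f) = f + (f**2 + 2*f) = f**2 + 3*f)
S = sqrt(11) (S = sqrt(-5*(3 - 5) + 1) = sqrt(-5*(-2) + 1) = sqrt(10 + 1) = sqrt(11) ≈ 3.3166)
(Y*(S - 5))**3 = (-3*(sqrt(11) - 5))**3 = (-3*(-5 + sqrt(11)))**3 = (15 - 3*sqrt(11))**3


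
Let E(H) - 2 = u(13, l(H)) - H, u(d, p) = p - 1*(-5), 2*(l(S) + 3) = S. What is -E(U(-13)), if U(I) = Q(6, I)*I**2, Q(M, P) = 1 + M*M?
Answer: 6245/2 ≈ 3122.5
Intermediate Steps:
l(S) = -3 + S/2
u(d, p) = 5 + p (u(d, p) = p + 5 = 5 + p)
Q(M, P) = 1 + M**2
U(I) = 37*I**2 (U(I) = (1 + 6**2)*I**2 = (1 + 36)*I**2 = 37*I**2)
E(H) = 4 - H/2 (E(H) = 2 + ((5 + (-3 + H/2)) - H) = 2 + ((2 + H/2) - H) = 2 + (2 - H/2) = 4 - H/2)
-E(U(-13)) = -(4 - 37*(-13)**2/2) = -(4 - 37*169/2) = -(4 - 1/2*6253) = -(4 - 6253/2) = -1*(-6245/2) = 6245/2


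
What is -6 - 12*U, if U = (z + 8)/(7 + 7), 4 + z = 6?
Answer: -102/7 ≈ -14.571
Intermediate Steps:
z = 2 (z = -4 + 6 = 2)
U = 5/7 (U = (2 + 8)/(7 + 7) = 10/14 = 10*(1/14) = 5/7 ≈ 0.71429)
-6 - 12*U = -6 - 12*5/7 = -6 - 60/7 = -102/7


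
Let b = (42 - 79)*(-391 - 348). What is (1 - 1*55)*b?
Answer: -1476522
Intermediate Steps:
b = 27343 (b = -37*(-739) = 27343)
(1 - 1*55)*b = (1 - 1*55)*27343 = (1 - 55)*27343 = -54*27343 = -1476522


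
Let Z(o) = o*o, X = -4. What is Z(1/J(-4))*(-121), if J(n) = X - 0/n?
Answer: -121/16 ≈ -7.5625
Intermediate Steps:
J(n) = -4 (J(n) = -4 - 0/n = -4 - 1*0 = -4 + 0 = -4)
Z(o) = o**2
Z(1/J(-4))*(-121) = (1/(-4))**2*(-121) = (-1/4)**2*(-121) = (1/16)*(-121) = -121/16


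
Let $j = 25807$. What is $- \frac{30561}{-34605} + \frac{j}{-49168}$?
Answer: $\frac{203190671}{567152880} \approx 0.35826$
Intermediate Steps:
$- \frac{30561}{-34605} + \frac{j}{-49168} = - \frac{30561}{-34605} + \frac{25807}{-49168} = \left(-30561\right) \left(- \frac{1}{34605}\right) + 25807 \left(- \frac{1}{49168}\right) = \frac{10187}{11535} - \frac{25807}{49168} = \frac{203190671}{567152880}$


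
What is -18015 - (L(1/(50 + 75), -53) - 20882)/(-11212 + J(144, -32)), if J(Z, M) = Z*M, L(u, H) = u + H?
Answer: -17813639687/988750 ≈ -18016.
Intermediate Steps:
L(u, H) = H + u
J(Z, M) = M*Z
-18015 - (L(1/(50 + 75), -53) - 20882)/(-11212 + J(144, -32)) = -18015 - ((-53 + 1/(50 + 75)) - 20882)/(-11212 - 32*144) = -18015 - ((-53 + 1/125) - 20882)/(-11212 - 4608) = -18015 - ((-53 + 1/125) - 20882)/(-15820) = -18015 - (-6624/125 - 20882)*(-1)/15820 = -18015 - (-2616874)*(-1)/(125*15820) = -18015 - 1*1308437/988750 = -18015 - 1308437/988750 = -17813639687/988750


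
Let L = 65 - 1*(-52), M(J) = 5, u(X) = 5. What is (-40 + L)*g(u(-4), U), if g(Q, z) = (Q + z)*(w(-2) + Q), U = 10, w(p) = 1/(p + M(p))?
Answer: 6160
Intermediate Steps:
w(p) = 1/(5 + p) (w(p) = 1/(p + 5) = 1/(5 + p))
L = 117 (L = 65 + 52 = 117)
g(Q, z) = (1/3 + Q)*(Q + z) (g(Q, z) = (Q + z)*(1/(5 - 2) + Q) = (Q + z)*(1/3 + Q) = (1/3 + Q)*(Q + z))
(-40 + L)*g(u(-4), U) = (-40 + 117)*(5**2 + (1/3)*5 + (1/3)*10 + 5*10) = 77*(25 + 5/3 + 10/3 + 50) = 77*80 = 6160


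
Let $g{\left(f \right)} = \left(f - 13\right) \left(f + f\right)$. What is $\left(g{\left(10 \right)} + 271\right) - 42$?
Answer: $169$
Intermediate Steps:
$g{\left(f \right)} = 2 f \left(-13 + f\right)$ ($g{\left(f \right)} = \left(-13 + f\right) 2 f = 2 f \left(-13 + f\right)$)
$\left(g{\left(10 \right)} + 271\right) - 42 = \left(2 \cdot 10 \left(-13 + 10\right) + 271\right) - 42 = \left(2 \cdot 10 \left(-3\right) + 271\right) - 42 = \left(-60 + 271\right) - 42 = 211 - 42 = 169$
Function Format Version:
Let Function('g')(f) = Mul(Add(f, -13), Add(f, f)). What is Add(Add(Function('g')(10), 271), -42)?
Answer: 169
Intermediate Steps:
Function('g')(f) = Mul(2, f, Add(-13, f)) (Function('g')(f) = Mul(Add(-13, f), Mul(2, f)) = Mul(2, f, Add(-13, f)))
Add(Add(Function('g')(10), 271), -42) = Add(Add(Mul(2, 10, Add(-13, 10)), 271), -42) = Add(Add(Mul(2, 10, -3), 271), -42) = Add(Add(-60, 271), -42) = Add(211, -42) = 169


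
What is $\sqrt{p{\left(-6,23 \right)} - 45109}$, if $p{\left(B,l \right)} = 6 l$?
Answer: $i \sqrt{44971} \approx 212.06 i$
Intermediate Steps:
$\sqrt{p{\left(-6,23 \right)} - 45109} = \sqrt{6 \cdot 23 - 45109} = \sqrt{138 - 45109} = \sqrt{-44971} = i \sqrt{44971}$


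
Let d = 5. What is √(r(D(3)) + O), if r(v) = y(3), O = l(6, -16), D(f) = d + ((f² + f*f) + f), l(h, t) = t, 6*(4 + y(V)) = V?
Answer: I*√78/2 ≈ 4.4159*I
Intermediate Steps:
y(V) = -4 + V/6
D(f) = 5 + f + 2*f² (D(f) = 5 + ((f² + f*f) + f) = 5 + ((f² + f²) + f) = 5 + (2*f² + f) = 5 + (f + 2*f²) = 5 + f + 2*f²)
O = -16
r(v) = -7/2 (r(v) = -4 + (⅙)*3 = -4 + ½ = -7/2)
√(r(D(3)) + O) = √(-7/2 - 16) = √(-39/2) = I*√78/2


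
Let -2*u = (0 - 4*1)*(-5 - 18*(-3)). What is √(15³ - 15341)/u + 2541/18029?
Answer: 21/149 + I*√11966/98 ≈ 0.14094 + 1.1162*I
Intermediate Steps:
u = 98 (u = -(0 - 4*1)*(-5 - 18*(-3))/2 = -(0 - 4)*(-5 + 54)/2 = -(-2)*49 = -½*(-196) = 98)
√(15³ - 15341)/u + 2541/18029 = √(15³ - 15341)/98 + 2541/18029 = √(3375 - 15341)*(1/98) + 2541*(1/18029) = √(-11966)*(1/98) + 21/149 = (I*√11966)*(1/98) + 21/149 = I*√11966/98 + 21/149 = 21/149 + I*√11966/98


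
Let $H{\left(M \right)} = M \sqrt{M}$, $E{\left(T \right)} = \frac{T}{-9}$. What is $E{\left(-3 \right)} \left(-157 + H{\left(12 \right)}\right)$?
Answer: $- \frac{157}{3} + 8 \sqrt{3} \approx -38.477$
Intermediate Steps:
$E{\left(T \right)} = - \frac{T}{9}$ ($E{\left(T \right)} = T \left(- \frac{1}{9}\right) = - \frac{T}{9}$)
$H{\left(M \right)} = M^{\frac{3}{2}}$
$E{\left(-3 \right)} \left(-157 + H{\left(12 \right)}\right) = \left(- \frac{1}{9}\right) \left(-3\right) \left(-157 + 12^{\frac{3}{2}}\right) = \frac{-157 + 24 \sqrt{3}}{3} = - \frac{157}{3} + 8 \sqrt{3}$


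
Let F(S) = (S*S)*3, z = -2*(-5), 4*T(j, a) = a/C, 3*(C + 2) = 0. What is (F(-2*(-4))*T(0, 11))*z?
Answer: -2640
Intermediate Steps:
C = -2 (C = -2 + (⅓)*0 = -2 + 0 = -2)
T(j, a) = -a/8 (T(j, a) = (a/(-2))/4 = (a*(-½))/4 = (-a/2)/4 = -a/8)
z = 10
F(S) = 3*S² (F(S) = S²*3 = 3*S²)
(F(-2*(-4))*T(0, 11))*z = ((3*(-2*(-4))²)*(-⅛*11))*10 = ((3*8²)*(-11/8))*10 = ((3*64)*(-11/8))*10 = (192*(-11/8))*10 = -264*10 = -2640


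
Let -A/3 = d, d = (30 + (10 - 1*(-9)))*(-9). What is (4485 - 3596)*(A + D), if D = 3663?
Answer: 4432554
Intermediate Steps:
d = -441 (d = (30 + (10 + 9))*(-9) = (30 + 19)*(-9) = 49*(-9) = -441)
A = 1323 (A = -3*(-441) = 1323)
(4485 - 3596)*(A + D) = (4485 - 3596)*(1323 + 3663) = 889*4986 = 4432554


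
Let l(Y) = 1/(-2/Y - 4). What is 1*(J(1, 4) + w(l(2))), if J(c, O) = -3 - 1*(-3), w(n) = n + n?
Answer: -2/5 ≈ -0.40000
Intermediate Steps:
l(Y) = 1/(-4 - 2/Y)
w(n) = 2*n
J(c, O) = 0 (J(c, O) = -3 + 3 = 0)
1*(J(1, 4) + w(l(2))) = 1*(0 + 2*(-1*2/(2 + 4*2))) = 1*(0 + 2*(-1*2/(2 + 8))) = 1*(0 + 2*(-1*2/10)) = 1*(0 + 2*(-1*2*1/10)) = 1*(0 + 2*(-1/5)) = 1*(0 - 2/5) = 1*(-2/5) = -2/5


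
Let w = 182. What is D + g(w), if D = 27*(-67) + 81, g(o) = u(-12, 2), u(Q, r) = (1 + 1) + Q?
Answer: -1738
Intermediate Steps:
u(Q, r) = 2 + Q
g(o) = -10 (g(o) = 2 - 12 = -10)
D = -1728 (D = -1809 + 81 = -1728)
D + g(w) = -1728 - 10 = -1738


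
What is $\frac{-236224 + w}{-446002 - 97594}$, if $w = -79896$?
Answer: $\frac{79030}{135899} \approx 0.58153$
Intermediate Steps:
$\frac{-236224 + w}{-446002 - 97594} = \frac{-236224 - 79896}{-446002 - 97594} = - \frac{316120}{-543596} = \left(-316120\right) \left(- \frac{1}{543596}\right) = \frac{79030}{135899}$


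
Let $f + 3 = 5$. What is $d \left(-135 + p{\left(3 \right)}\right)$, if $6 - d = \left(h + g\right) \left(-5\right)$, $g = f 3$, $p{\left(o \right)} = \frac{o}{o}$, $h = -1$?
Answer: $-4154$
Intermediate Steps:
$f = 2$ ($f = -3 + 5 = 2$)
$p{\left(o \right)} = 1$
$g = 6$ ($g = 2 \cdot 3 = 6$)
$d = 31$ ($d = 6 - \left(-1 + 6\right) \left(-5\right) = 6 - 5 \left(-5\right) = 6 - -25 = 6 + 25 = 31$)
$d \left(-135 + p{\left(3 \right)}\right) = 31 \left(-135 + 1\right) = 31 \left(-134\right) = -4154$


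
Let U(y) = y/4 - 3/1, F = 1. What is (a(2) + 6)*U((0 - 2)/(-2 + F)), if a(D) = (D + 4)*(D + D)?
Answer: -75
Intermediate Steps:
a(D) = 2*D*(4 + D) (a(D) = (4 + D)*(2*D) = 2*D*(4 + D))
U(y) = -3 + y/4 (U(y) = y*(1/4) - 3*1 = y/4 - 3 = -3 + y/4)
(a(2) + 6)*U((0 - 2)/(-2 + F)) = (2*2*(4 + 2) + 6)*(-3 + ((0 - 2)/(-2 + 1))/4) = (2*2*6 + 6)*(-3 + (-2/(-1))/4) = (24 + 6)*(-3 + (-2*(-1))/4) = 30*(-3 + (1/4)*2) = 30*(-3 + 1/2) = 30*(-5/2) = -75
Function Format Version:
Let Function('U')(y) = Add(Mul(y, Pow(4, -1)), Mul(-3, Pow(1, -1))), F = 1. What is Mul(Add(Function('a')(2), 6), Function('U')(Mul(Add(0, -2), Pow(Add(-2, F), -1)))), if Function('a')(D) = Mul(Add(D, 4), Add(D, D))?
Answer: -75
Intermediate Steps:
Function('a')(D) = Mul(2, D, Add(4, D)) (Function('a')(D) = Mul(Add(4, D), Mul(2, D)) = Mul(2, D, Add(4, D)))
Function('U')(y) = Add(-3, Mul(Rational(1, 4), y)) (Function('U')(y) = Add(Mul(y, Rational(1, 4)), Mul(-3, 1)) = Add(Mul(Rational(1, 4), y), -3) = Add(-3, Mul(Rational(1, 4), y)))
Mul(Add(Function('a')(2), 6), Function('U')(Mul(Add(0, -2), Pow(Add(-2, F), -1)))) = Mul(Add(Mul(2, 2, Add(4, 2)), 6), Add(-3, Mul(Rational(1, 4), Mul(Add(0, -2), Pow(Add(-2, 1), -1))))) = Mul(Add(Mul(2, 2, 6), 6), Add(-3, Mul(Rational(1, 4), Mul(-2, Pow(-1, -1))))) = Mul(Add(24, 6), Add(-3, Mul(Rational(1, 4), Mul(-2, -1)))) = Mul(30, Add(-3, Mul(Rational(1, 4), 2))) = Mul(30, Add(-3, Rational(1, 2))) = Mul(30, Rational(-5, 2)) = -75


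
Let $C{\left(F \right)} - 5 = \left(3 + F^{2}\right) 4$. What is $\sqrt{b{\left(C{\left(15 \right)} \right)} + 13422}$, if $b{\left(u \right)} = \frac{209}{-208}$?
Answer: $\frac{\sqrt{36290371}}{52} \approx 115.85$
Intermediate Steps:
$C{\left(F \right)} = 17 + 4 F^{2}$ ($C{\left(F \right)} = 5 + \left(3 + F^{2}\right) 4 = 5 + \left(12 + 4 F^{2}\right) = 17 + 4 F^{2}$)
$b{\left(u \right)} = - \frac{209}{208}$ ($b{\left(u \right)} = 209 \left(- \frac{1}{208}\right) = - \frac{209}{208}$)
$\sqrt{b{\left(C{\left(15 \right)} \right)} + 13422} = \sqrt{- \frac{209}{208} + 13422} = \sqrt{\frac{2791567}{208}} = \frac{\sqrt{36290371}}{52}$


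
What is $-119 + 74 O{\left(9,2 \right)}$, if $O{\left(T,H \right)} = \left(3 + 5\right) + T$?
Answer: $1139$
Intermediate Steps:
$O{\left(T,H \right)} = 8 + T$
$-119 + 74 O{\left(9,2 \right)} = -119 + 74 \left(8 + 9\right) = -119 + 74 \cdot 17 = -119 + 1258 = 1139$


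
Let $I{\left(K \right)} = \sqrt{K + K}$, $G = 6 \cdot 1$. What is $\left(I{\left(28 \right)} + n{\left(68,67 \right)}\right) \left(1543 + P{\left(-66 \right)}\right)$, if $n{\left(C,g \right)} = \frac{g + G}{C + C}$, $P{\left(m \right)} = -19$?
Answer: $\frac{27813}{34} + 3048 \sqrt{14} \approx 12223.0$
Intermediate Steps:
$G = 6$
$n{\left(C,g \right)} = \frac{6 + g}{2 C}$ ($n{\left(C,g \right)} = \frac{g + 6}{C + C} = \frac{6 + g}{2 C}$)
$I{\left(K \right)} = \sqrt{2} \sqrt{K}$ ($I{\left(K \right)} = \sqrt{2 K} = \sqrt{2} \sqrt{K}$)
$\left(I{\left(28 \right)} + n{\left(68,67 \right)}\right) \left(1543 + P{\left(-66 \right)}\right) = \left(\sqrt{2} \sqrt{28} + \frac{6 + 67}{2 \cdot 68}\right) \left(1543 - 19\right) = \left(\sqrt{2} \cdot 2 \sqrt{7} + \frac{1}{2} \cdot \frac{1}{68} \cdot 73\right) 1524 = \left(2 \sqrt{14} + \frac{73}{136}\right) 1524 = \left(\frac{73}{136} + 2 \sqrt{14}\right) 1524 = \frac{27813}{34} + 3048 \sqrt{14}$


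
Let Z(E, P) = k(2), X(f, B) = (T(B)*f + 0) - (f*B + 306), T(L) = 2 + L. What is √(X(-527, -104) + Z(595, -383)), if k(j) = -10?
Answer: I*√1370 ≈ 37.013*I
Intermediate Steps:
X(f, B) = -306 + f*(2 + B) - B*f (X(f, B) = ((2 + B)*f + 0) - (f*B + 306) = (f*(2 + B) + 0) - (B*f + 306) = f*(2 + B) - (306 + B*f) = f*(2 + B) + (-306 - B*f) = -306 + f*(2 + B) - B*f)
Z(E, P) = -10
√(X(-527, -104) + Z(595, -383)) = √((-306 + 2*(-527)) - 10) = √((-306 - 1054) - 10) = √(-1360 - 10) = √(-1370) = I*√1370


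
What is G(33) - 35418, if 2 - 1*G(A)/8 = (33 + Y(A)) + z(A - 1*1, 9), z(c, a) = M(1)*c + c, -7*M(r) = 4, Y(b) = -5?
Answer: -250150/7 ≈ -35736.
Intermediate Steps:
M(r) = -4/7 (M(r) = -⅐*4 = -4/7)
z(c, a) = 3*c/7 (z(c, a) = -4*c/7 + c = 3*c/7)
G(A) = -1432/7 - 24*A/7 (G(A) = 16 - 8*((33 - 5) + 3*(A - 1*1)/7) = 16 - 8*(28 + 3*(A - 1)/7) = 16 - 8*(28 + 3*(-1 + A)/7) = 16 - 8*(28 + (-3/7 + 3*A/7)) = 16 - 8*(193/7 + 3*A/7) = 16 + (-1544/7 - 24*A/7) = -1432/7 - 24*A/7)
G(33) - 35418 = (-1432/7 - 24/7*33) - 35418 = (-1432/7 - 792/7) - 35418 = -2224/7 - 35418 = -250150/7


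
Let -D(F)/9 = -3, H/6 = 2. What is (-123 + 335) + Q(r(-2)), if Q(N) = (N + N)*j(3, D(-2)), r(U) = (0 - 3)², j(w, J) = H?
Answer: 428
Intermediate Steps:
H = 12 (H = 6*2 = 12)
D(F) = 27 (D(F) = -9*(-3) = 27)
j(w, J) = 12
r(U) = 9 (r(U) = (-3)² = 9)
Q(N) = 24*N (Q(N) = (N + N)*12 = (2*N)*12 = 24*N)
(-123 + 335) + Q(r(-2)) = (-123 + 335) + 24*9 = 212 + 216 = 428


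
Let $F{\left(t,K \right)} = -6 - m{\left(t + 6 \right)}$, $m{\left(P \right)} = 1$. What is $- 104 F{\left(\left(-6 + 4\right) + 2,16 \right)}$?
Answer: $728$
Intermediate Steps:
$F{\left(t,K \right)} = -7$ ($F{\left(t,K \right)} = -6 - 1 = -7$)
$- 104 F{\left(\left(-6 + 4\right) + 2,16 \right)} = \left(-104\right) \left(-7\right) = 728$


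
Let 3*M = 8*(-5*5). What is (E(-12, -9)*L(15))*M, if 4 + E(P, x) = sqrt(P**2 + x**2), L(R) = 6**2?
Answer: -26400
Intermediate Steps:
L(R) = 36
M = -200/3 (M = (8*(-5*5))/3 = (8*(-25))/3 = (1/3)*(-200) = -200/3 ≈ -66.667)
E(P, x) = -4 + sqrt(P**2 + x**2)
(E(-12, -9)*L(15))*M = ((-4 + sqrt((-12)**2 + (-9)**2))*36)*(-200/3) = ((-4 + sqrt(144 + 81))*36)*(-200/3) = ((-4 + sqrt(225))*36)*(-200/3) = ((-4 + 15)*36)*(-200/3) = (11*36)*(-200/3) = 396*(-200/3) = -26400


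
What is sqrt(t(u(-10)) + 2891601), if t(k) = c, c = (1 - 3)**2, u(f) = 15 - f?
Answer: sqrt(2891605) ≈ 1700.5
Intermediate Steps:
c = 4 (c = (-2)**2 = 4)
t(k) = 4
sqrt(t(u(-10)) + 2891601) = sqrt(4 + 2891601) = sqrt(2891605)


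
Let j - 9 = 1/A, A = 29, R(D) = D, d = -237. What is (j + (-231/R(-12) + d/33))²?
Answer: 725063329/1628176 ≈ 445.32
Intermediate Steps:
j = 262/29 (j = 9 + 1/29 = 262/29 ≈ 9.0345)
(j + (-231/R(-12) + d/33))² = (262/29 + (-231/(-12) - 237/33))² = (262/29 + (-231*(-1/12) - 237*1/33))² = (262/29 + (77/4 - 79/11))² = (262/29 + 531/44)² = (26927/1276)² = 725063329/1628176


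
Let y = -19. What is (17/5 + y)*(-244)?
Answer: 19032/5 ≈ 3806.4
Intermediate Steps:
(17/5 + y)*(-244) = (17/5 - 19)*(-244) = -78/5*(-244) = 19032/5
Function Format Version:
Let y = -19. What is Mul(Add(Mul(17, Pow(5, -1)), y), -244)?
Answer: Rational(19032, 5) ≈ 3806.4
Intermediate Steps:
Mul(Add(Mul(17, Pow(5, -1)), y), -244) = Mul(Add(Mul(17, Pow(5, -1)), -19), -244) = Mul(Add(Mul(17, Rational(1, 5)), -19), -244) = Mul(Add(Rational(17, 5), -19), -244) = Mul(Rational(-78, 5), -244) = Rational(19032, 5)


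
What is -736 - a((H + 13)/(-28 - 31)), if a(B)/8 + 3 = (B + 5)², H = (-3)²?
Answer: -3074704/3481 ≈ -883.28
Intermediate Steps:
H = 9
a(B) = -24 + 8*(5 + B)² (a(B) = -24 + 8*(B + 5)² = -24 + 8*(5 + B)²)
-736 - a((H + 13)/(-28 - 31)) = -736 - (-24 + 8*(5 + (9 + 13)/(-28 - 31))²) = -736 - (-24 + 8*(5 + 22/(-59))²) = -736 - (-24 + 8*(5 + 22*(-1/59))²) = -736 - (-24 + 8*(5 - 22/59)²) = -736 - (-24 + 8*(273/59)²) = -736 - (-24 + 8*(74529/3481)) = -736 - (-24 + 596232/3481) = -736 - 1*512688/3481 = -736 - 512688/3481 = -3074704/3481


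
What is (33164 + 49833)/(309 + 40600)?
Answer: 82997/40909 ≈ 2.0288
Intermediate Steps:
(33164 + 49833)/(309 + 40600) = 82997/40909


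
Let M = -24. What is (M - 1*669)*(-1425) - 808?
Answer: 986717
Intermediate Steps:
(M - 1*669)*(-1425) - 808 = (-24 - 1*669)*(-1425) - 808 = (-24 - 669)*(-1425) - 808 = -693*(-1425) - 808 = 987525 - 808 = 986717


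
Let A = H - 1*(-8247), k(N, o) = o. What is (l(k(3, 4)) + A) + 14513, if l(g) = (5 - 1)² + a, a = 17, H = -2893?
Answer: 19900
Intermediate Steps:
l(g) = 33 (l(g) = (5 - 1)² + 17 = 4² + 17 = 16 + 17 = 33)
A = 5354 (A = -2893 - 1*(-8247) = -2893 + 8247 = 5354)
(l(k(3, 4)) + A) + 14513 = (33 + 5354) + 14513 = 5387 + 14513 = 19900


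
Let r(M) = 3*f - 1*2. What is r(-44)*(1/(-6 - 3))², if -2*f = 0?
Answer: -2/81 ≈ -0.024691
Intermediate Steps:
f = 0 (f = -½*0 = 0)
r(M) = -2 (r(M) = 3*0 - 1*2 = 0 - 2 = -2)
r(-44)*(1/(-6 - 3))² = -2/(-6 - 3)² = -2*(1/(-9))² = -2*(-⅑)² = -2*1/81 = -2/81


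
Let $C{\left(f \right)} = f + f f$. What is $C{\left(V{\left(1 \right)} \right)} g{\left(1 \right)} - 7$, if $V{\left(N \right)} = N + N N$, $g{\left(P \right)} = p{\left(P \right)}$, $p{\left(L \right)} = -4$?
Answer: $-31$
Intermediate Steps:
$g{\left(P \right)} = -4$
$V{\left(N \right)} = N + N^{2}$
$C{\left(f \right)} = f + f^{2}$
$C{\left(V{\left(1 \right)} \right)} g{\left(1 \right)} - 7 = 1 \left(1 + 1\right) \left(1 + 1 \left(1 + 1\right)\right) \left(-4\right) - 7 = 1 \cdot 2 \left(1 + 1 \cdot 2\right) \left(-4\right) - 7 = 2 \left(1 + 2\right) \left(-4\right) - 7 = 2 \cdot 3 \left(-4\right) - 7 = 6 \left(-4\right) - 7 = -24 - 7 = -31$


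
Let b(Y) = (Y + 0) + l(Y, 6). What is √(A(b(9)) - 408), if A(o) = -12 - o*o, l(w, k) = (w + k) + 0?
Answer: 2*I*√249 ≈ 31.559*I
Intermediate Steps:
l(w, k) = k + w (l(w, k) = (k + w) + 0 = k + w)
b(Y) = 6 + 2*Y (b(Y) = (Y + 0) + (6 + Y) = Y + (6 + Y) = 6 + 2*Y)
A(o) = -12 - o²
√(A(b(9)) - 408) = √((-12 - (6 + 2*9)²) - 408) = √((-12 - (6 + 18)²) - 408) = √((-12 - 1*24²) - 408) = √((-12 - 1*576) - 408) = √((-12 - 576) - 408) = √(-588 - 408) = √(-996) = 2*I*√249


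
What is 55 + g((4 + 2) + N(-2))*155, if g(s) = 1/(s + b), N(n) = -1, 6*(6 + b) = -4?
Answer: -38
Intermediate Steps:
b = -20/3 (b = -6 + (⅙)*(-4) = -6 - ⅔ = -20/3 ≈ -6.6667)
g(s) = 1/(-20/3 + s) (g(s) = 1/(s - 20/3) = 1/(-20/3 + s))
55 + g((4 + 2) + N(-2))*155 = 55 + (3/(-20 + 3*((4 + 2) - 1)))*155 = 55 + (3/(-20 + 3*(6 - 1)))*155 = 55 + (3/(-20 + 3*5))*155 = 55 + (3/(-20 + 15))*155 = 55 + (3/(-5))*155 = 55 + (3*(-⅕))*155 = 55 - ⅗*155 = 55 - 93 = -38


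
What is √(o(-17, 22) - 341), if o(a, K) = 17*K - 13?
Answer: 2*√5 ≈ 4.4721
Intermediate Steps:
o(a, K) = -13 + 17*K
√(o(-17, 22) - 341) = √((-13 + 17*22) - 341) = √((-13 + 374) - 341) = √(361 - 341) = √20 = 2*√5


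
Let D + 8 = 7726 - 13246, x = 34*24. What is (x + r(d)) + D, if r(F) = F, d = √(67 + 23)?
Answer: -4712 + 3*√10 ≈ -4702.5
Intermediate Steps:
d = 3*√10 (d = √90 = 3*√10 ≈ 9.4868)
x = 816
D = -5528 (D = -8 + (7726 - 13246) = -8 - 5520 = -5528)
(x + r(d)) + D = (816 + 3*√10) - 5528 = -4712 + 3*√10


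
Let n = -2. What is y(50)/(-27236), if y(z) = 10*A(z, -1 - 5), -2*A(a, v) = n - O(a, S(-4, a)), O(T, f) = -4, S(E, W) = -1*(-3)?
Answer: 5/13618 ≈ 0.00036716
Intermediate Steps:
S(E, W) = 3
A(a, v) = -1 (A(a, v) = -(-2 - 1*(-4))/2 = -(-2 + 4)/2 = -1/2*2 = -1)
y(z) = -10 (y(z) = 10*(-1) = -10)
y(50)/(-27236) = -10/(-27236) = -10*(-1/27236) = 5/13618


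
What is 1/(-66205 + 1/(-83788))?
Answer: -83788/5547184541 ≈ -1.5105e-5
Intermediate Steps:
1/(-66205 + 1/(-83788)) = 1/(-66205 - 1/83788) = 1/(-5547184541/83788) = -83788/5547184541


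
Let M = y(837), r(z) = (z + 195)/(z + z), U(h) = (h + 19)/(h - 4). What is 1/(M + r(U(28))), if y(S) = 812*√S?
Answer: -15322/168148592251 + 742224*√93/168148592251 ≈ 4.2477e-5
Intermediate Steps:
U(h) = (19 + h)/(-4 + h)
r(z) = (195 + z)/(2*z) (r(z) = (195 + z)/((2*z)) = (195 + z)*(1/(2*z)) = (195 + z)/(2*z))
M = 2436*√93 (M = 812*√837 = 812*(3*√93) = 2436*√93 ≈ 23492.)
1/(M + r(U(28))) = 1/(2436*√93 + (195 + (19 + 28)/(-4 + 28))/(2*(((19 + 28)/(-4 + 28))))) = 1/(2436*√93 + (195 + 47/24)/(2*((47/24)))) = 1/(2436*√93 + (195 + (1/24)*47)/(2*(((1/24)*47)))) = 1/(2436*√93 + (195 + 47/24)/(2*(47/24))) = 1/(2436*√93 + (½)*(24/47)*(4727/24)) = 1/(2436*√93 + 4727/94) = 1/(4727/94 + 2436*√93)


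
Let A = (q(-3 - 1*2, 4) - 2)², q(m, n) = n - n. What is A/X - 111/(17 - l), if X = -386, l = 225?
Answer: 21007/40144 ≈ 0.52329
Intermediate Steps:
q(m, n) = 0
A = 4 (A = (0 - 2)² = (-2)² = 4)
A/X - 111/(17 - l) = 4/(-386) - 111/(17 - 1*225) = 4*(-1/386) - 111/(17 - 225) = -2/193 - 111/(-208) = -2/193 - 111*(-1/208) = -2/193 + 111/208 = 21007/40144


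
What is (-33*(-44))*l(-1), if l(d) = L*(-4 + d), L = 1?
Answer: -7260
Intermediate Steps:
l(d) = -4 + d (l(d) = 1*(-4 + d) = -4 + d)
(-33*(-44))*l(-1) = (-33*(-44))*(-4 - 1) = 1452*(-5) = -7260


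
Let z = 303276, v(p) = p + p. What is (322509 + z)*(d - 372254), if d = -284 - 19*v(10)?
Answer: -233366490630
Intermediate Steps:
v(p) = 2*p
d = -664 (d = -284 - 38*10 = -284 - 19*20 = -284 - 380 = -664)
(322509 + z)*(d - 372254) = (322509 + 303276)*(-664 - 372254) = 625785*(-372918) = -233366490630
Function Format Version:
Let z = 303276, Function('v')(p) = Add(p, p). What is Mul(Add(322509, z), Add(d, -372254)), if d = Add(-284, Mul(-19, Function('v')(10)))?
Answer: -233366490630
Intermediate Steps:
Function('v')(p) = Mul(2, p)
d = -664 (d = Add(-284, Mul(-19, Mul(2, 10))) = Add(-284, Mul(-19, 20)) = Add(-284, -380) = -664)
Mul(Add(322509, z), Add(d, -372254)) = Mul(Add(322509, 303276), Add(-664, -372254)) = Mul(625785, -372918) = -233366490630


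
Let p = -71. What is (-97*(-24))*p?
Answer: -165288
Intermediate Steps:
(-97*(-24))*p = -97*(-24)*(-71) = 2328*(-71) = -165288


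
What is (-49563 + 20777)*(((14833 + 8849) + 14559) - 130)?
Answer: -1097063246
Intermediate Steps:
(-49563 + 20777)*(((14833 + 8849) + 14559) - 130) = -28786*((23682 + 14559) - 130) = -28786*(38241 - 130) = -28786*38111 = -1097063246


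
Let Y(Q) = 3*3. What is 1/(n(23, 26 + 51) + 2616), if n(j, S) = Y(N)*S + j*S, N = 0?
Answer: 1/5080 ≈ 0.00019685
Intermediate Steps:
Y(Q) = 9
n(j, S) = 9*S + S*j (n(j, S) = 9*S + j*S = 9*S + S*j)
1/(n(23, 26 + 51) + 2616) = 1/((26 + 51)*(9 + 23) + 2616) = 1/(77*32 + 2616) = 1/(2464 + 2616) = 1/5080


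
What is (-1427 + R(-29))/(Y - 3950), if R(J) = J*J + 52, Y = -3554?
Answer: 267/3752 ≈ 0.071162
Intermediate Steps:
R(J) = 52 + J² (R(J) = J² + 52 = 52 + J²)
(-1427 + R(-29))/(Y - 3950) = (-1427 + (52 + (-29)²))/(-3554 - 3950) = (-1427 + (52 + 841))/(-7504) = (-1427 + 893)*(-1/7504) = -534*(-1/7504) = 267/3752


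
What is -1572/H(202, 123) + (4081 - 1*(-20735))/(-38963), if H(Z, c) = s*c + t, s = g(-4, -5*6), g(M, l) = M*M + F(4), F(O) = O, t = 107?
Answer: -2658564/2128043 ≈ -1.2493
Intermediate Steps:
g(M, l) = 4 + M**2 (g(M, l) = M*M + 4 = M**2 + 4 = 4 + M**2)
s = 20 (s = 4 + (-4)**2 = 4 + 16 = 20)
H(Z, c) = 107 + 20*c (H(Z, c) = 20*c + 107 = 107 + 20*c)
-1572/H(202, 123) + (4081 - 1*(-20735))/(-38963) = -1572/(107 + 20*123) + (4081 - 1*(-20735))/(-38963) = -1572/(107 + 2460) + (4081 + 20735)*(-1/38963) = -1572/2567 + 24816*(-1/38963) = -1572*1/2567 - 528/829 = -1572/2567 - 528/829 = -2658564/2128043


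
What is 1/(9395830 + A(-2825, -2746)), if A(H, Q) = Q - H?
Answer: 1/9395909 ≈ 1.0643e-7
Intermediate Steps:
1/(9395830 + A(-2825, -2746)) = 1/(9395830 + (-2746 - 1*(-2825))) = 1/(9395830 + (-2746 + 2825)) = 1/(9395830 + 79) = 1/9395909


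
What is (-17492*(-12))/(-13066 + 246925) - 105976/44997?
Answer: -5112797032/3507651141 ≈ -1.4576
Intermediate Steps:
(-17492*(-12))/(-13066 + 246925) - 105976/44997 = 209904/233859 - 105976*1/44997 = 209904*(1/233859) - 105976/44997 = 69968/77953 - 105976/44997 = -5112797032/3507651141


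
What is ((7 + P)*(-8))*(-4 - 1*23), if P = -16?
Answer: -1944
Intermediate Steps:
((7 + P)*(-8))*(-4 - 1*23) = ((7 - 16)*(-8))*(-4 - 1*23) = (-9*(-8))*(-4 - 23) = 72*(-27) = -1944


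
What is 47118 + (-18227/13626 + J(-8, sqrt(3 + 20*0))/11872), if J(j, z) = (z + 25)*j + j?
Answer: 119093115121/2527623 - sqrt(3)/1484 ≈ 47117.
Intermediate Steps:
J(j, z) = j + j*(25 + z) (J(j, z) = (25 + z)*j + j = j*(25 + z) + j = j + j*(25 + z))
47118 + (-18227/13626 + J(-8, sqrt(3 + 20*0))/11872) = 47118 + (-18227/13626 - 8*(26 + sqrt(3 + 20*0))/11872) = 47118 + (-18227*1/13626 - 8*(26 + sqrt(3 + 0))*(1/11872)) = 47118 + (-18227/13626 - 8*(26 + sqrt(3))*(1/11872)) = 47118 + (-18227/13626 + (-208 - 8*sqrt(3))*(1/11872)) = 47118 + (-18227/13626 + (-13/742 - sqrt(3)/1484)) = 47118 + (-3425393/2527623 - sqrt(3)/1484) = 119093115121/2527623 - sqrt(3)/1484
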